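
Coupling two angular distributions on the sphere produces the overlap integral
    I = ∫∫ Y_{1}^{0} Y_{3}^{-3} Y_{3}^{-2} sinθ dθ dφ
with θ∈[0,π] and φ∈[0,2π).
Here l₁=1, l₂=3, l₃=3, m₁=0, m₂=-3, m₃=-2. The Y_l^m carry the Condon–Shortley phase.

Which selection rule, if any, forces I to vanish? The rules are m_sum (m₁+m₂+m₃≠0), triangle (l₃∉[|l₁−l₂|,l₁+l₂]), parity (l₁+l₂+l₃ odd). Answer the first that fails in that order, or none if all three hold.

m_sum

azimuthal sum: 0 − 3 − 2 = -5  ✗
2 ≤ 3 ≤ 4 (triangle on l)
L = 1 + 3 + 3 = 7 (odd)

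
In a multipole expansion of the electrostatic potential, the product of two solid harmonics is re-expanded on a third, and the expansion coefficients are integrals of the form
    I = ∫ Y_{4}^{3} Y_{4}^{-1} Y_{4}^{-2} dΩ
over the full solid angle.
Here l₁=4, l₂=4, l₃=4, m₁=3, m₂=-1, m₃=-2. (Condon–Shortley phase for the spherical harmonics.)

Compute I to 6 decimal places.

Rules hold: Σm=0, L=12 even, 0≤4≤8.
N = 9·9·9 = 729
Δ = 4!·4!·4!/13! = 1/450450
Racah Σ t=0..4: t=0:+1/13824 t=1:−1/216 t=2:+1/64 t=3:−1/216 t=4:+1/13824 = 5/768
⇒ 3j(4 4 4; 0 0 0)² = 18/1001, sgn +1
Racah Σ t=0..1: t=0:+1/864 t=1:−1/576 = -1/1728
⇒ 3j(4 4 4; 3 -1 -2)² = 5/1287, sgn -1
4πI² = N·(3j₀)²·(3jₘ)² = 7290/143143
I = -1·√(0.0509281/4π) = -0.06366105

-0.063661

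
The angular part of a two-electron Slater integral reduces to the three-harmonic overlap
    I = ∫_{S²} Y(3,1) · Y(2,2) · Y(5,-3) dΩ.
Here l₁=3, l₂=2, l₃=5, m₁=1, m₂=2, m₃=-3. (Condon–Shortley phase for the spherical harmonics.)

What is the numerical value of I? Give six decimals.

Rules hold: Σm=0, L=10 even, 1≤5≤5.
N = 7·5·11 = 385
Δ = 0!·6!·4!/11! = 1/2310
Racah Σ t=0..0: t=0:+1/144 = 1/144
⇒ 3j(3 2 5; 0 0 0)² = 10/231, sgn -1
Racah Σ t=0..0: t=0:+1/1152 = 1/1152
⇒ 3j(3 2 5; 1 2 -3)² = 1/33, sgn +1
4πI² = N·(3j₀)²·(3jₘ)² = 50/99
I = -1·√(0.505051/4π) = -0.20047604

-0.200476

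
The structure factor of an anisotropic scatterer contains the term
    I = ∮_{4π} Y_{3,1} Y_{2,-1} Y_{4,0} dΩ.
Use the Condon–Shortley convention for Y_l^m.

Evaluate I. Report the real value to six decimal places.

L=9 odd ⇒ parity kills the (l;000) factor ⇒ I = 0

0.000000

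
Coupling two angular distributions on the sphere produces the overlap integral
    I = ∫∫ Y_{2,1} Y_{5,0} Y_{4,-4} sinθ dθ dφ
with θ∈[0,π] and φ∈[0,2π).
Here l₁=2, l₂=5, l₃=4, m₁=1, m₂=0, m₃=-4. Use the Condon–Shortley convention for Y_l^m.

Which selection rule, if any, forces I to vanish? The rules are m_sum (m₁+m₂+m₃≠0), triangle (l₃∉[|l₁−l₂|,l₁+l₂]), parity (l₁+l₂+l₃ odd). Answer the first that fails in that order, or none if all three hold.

m_sum

Σmᵢ = -3  ✗
l₃∈[|l₁−l₂|,l₁+l₂]=[3,7], have l₃=4
Σlᵢ = 11 ⇒ odd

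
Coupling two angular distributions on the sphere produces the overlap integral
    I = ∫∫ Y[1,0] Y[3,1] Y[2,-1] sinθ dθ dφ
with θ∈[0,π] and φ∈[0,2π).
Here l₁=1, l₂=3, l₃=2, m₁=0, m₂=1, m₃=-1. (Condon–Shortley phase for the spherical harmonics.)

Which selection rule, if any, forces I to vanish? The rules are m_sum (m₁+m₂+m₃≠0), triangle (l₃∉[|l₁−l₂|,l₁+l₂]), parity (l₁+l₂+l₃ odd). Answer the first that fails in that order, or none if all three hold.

none

m₁+m₂+m₃ = 0 + 1 − 1 = 0  ✓
triangle: |1−3|=2 ≤ l₃=2 ≤ 1+3=4  ✓
parity: l₁+l₂+l₃ = 6 is even  ✓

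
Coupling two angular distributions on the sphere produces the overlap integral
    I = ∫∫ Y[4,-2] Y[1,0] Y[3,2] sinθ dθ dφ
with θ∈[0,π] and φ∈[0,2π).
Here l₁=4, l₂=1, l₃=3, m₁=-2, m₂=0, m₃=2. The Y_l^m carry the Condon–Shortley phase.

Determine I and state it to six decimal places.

m-sum 0 ✓  L=8 even ✓  3≤3≤5 ✓
Π(2lᵢ+1) = 9×3×7 = 189
triangle coeff Δ(4,1,3) = 1/252
Σ_t [1,1]: t=1:−1/36 = -1/36
(3j)²=4/63 [(4 1 3; 0 0 0)], sign=+1
Σ_t [1,1]: t=1:−1/120 = -1/120
(3j)²=1/21 [(4 1 3; -2 0 2)], sign=+1
⇒ 4πI² = 4/7
I = (+1)√(4/7/(4π)) = 0.21324362

0.213244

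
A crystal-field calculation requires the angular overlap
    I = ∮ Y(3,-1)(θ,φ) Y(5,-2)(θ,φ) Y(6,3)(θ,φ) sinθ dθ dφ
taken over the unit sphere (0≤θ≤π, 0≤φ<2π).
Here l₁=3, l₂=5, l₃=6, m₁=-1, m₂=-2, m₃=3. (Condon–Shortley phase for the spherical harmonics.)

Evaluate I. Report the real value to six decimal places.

-0.152880

m-sum 0 ✓  L=14 even ✓  2≤6≤8 ✓
Π(2lᵢ+1) = 7×11×13 = 1001
triangle coeff Δ(3,5,6) = 1/675675
Σ_t [0,2]: t=0:+1/8640 t=1:−1/2304 t=2:+1/8640 = -7/34560
(3j)²=7/429 [(3 5 6; 0 0 0)], sign=-1
Σ_t [0,2]: t=0:+1/34560 t=1:−1/8640 t=2:+1/40320 = -1/16128
(3j)²=18/1001 [(3 5 6; -1 -2 3)], sign=+1
⇒ 4πI² = 42/143
I = (-1)√(42/143/(4π)) = -0.15288036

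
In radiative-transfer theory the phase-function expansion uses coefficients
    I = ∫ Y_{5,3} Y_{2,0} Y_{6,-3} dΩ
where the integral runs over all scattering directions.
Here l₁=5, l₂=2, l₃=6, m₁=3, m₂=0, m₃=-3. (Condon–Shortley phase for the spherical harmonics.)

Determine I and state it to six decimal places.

0.000000

Σlᵢ=13 odd — θ-integrand is odd under cosθ→−cosθ; I=0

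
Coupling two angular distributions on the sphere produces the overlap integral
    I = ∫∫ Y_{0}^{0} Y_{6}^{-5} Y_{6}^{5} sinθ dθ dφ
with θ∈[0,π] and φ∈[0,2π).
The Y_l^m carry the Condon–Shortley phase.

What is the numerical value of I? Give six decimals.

-0.282095

m-sum 0 ✓  L=12 even ✓  6≤6≤6 ✓
Π(2lᵢ+1) = 1×13×13 = 169
triangle coeff Δ(0,6,6) = 1/13
Σ_t [0,0]: t=0:+1/518400 = 1/518400
(3j)²=1/13 [(0 6 6; 0 0 0)], sign=+1
Σ_t [0,0]: t=0:+1/39916800 = 1/39916800
(3j)²=1/13 [(0 6 6; 0 -5 5)], sign=-1
⇒ 4πI² = 1/1
I = (-1)√(1/1/(4π)) = -0.28209479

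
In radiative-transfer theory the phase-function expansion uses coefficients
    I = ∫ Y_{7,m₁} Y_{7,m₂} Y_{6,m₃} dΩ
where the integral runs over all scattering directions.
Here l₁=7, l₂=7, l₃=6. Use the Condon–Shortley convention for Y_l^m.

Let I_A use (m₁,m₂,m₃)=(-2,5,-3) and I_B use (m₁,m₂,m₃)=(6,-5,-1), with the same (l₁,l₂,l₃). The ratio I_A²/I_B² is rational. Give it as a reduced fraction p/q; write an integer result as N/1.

10/143

Same 7,7,6: normalisation and zero-m 3j drop out of the ratio.
A: Δ: 8! 6! 6! / 21! → 1/2444321880; sum: t=6:+1/37324800 t=7:−1/29030400 t=8:+1/232243200 = -1/298598400; 3j²(7 7 6; -2 5 -3) = Δ·Π!·Σ² = 7/16796  (sign +1)
B: Δ: 8! 6! 6! / 21! → 1/2444321880; sum: t=0:+1/232243200 t=1:−1/435456000 = 1/497664000; 3j²(7 7 6; 6 -5 -1) = Δ·Π!·Σ² = 77/12920  (sign -1)
I_A²/I_B² = (7/16796)/(77/12920) = 10/143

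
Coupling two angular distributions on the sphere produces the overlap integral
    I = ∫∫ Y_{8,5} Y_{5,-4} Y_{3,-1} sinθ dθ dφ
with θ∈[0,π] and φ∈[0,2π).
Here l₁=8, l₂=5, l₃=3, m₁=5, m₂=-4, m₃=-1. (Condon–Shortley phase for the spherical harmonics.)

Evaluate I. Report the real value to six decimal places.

Checks pass: Σm=0; 16 even; l₃=3∈[3,13].
(2·8+1)(2·5+1)(2·3+1) = 1309
Δ: 10! 6! 0! / 17! → 1/136136
sum: t=5:−1/518400 = -1/518400
3j²(8 5 3; 0 0 0) = Δ·Π!·Σ² = 56/2431  (sign +1)
sum: t=1:−1/17418240 = -1/17418240
3j²(8 5 3; 5 -4 -1) = Δ·Π!·Σ² = 15/952  (sign -1)
combine: 4πI² = 1309·56/2431·15/952 = 105/221
take √, sign -1: I = -0.19444357

-0.194444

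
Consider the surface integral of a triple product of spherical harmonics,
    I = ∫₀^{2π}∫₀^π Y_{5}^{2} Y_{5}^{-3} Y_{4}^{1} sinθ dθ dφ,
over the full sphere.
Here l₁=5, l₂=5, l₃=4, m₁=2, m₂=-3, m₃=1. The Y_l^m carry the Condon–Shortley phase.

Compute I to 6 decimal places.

m-sum 0 ✓  L=14 even ✓  0≤4≤10 ✓
Π(2lᵢ+1) = 11×11×9 = 1089
triangle coeff Δ(5,5,4) = 1/3153150
Σ_t [1,5]: t=1:−1/69120 t=2:+1/1728 t=3:−1/576 t=4:+1/1728 t=5:−1/69120 = -7/11520
(3j)²=2/143 [(5 5 4; 0 0 0)], sign=-1
Σ_t [0,2]: t=0:+1/17280 t=1:−1/2880 t=2:+1/6912 = -1/6912
(3j)²=5/429 [(5 5 4; 2 -3 1)], sign=+1
⇒ 4πI² = 30/169
I = (-1)√(30/169/(4π)) = -0.11885360

-0.118854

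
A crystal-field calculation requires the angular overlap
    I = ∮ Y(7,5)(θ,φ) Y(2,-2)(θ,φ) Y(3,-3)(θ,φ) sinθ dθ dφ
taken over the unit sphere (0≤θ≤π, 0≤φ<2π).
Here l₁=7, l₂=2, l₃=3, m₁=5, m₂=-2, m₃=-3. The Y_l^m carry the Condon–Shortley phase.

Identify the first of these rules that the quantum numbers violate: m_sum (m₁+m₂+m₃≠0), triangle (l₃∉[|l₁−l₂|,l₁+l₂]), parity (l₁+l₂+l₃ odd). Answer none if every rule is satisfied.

azimuthal sum: 5 − 2 − 3 = 0  ✓
5 ≤ 3 ≤ 9 (triangle on l)  ✗
L = 7 + 2 + 3 = 12 (even)

triangle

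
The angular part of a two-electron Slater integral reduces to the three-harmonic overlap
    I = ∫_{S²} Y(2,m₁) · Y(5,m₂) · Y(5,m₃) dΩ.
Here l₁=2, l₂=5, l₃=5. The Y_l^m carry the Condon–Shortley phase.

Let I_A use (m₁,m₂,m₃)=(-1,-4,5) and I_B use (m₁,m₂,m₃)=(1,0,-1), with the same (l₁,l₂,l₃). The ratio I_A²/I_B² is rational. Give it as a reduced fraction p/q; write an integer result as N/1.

Shared (l₁,l₂,l₃)=(2,5,5): N and (l;000)² cancel in I_A²/I_B².
A: Δ = 2!·2!·8!/13! = 1/38610; Racah Σ t=1..1: t=1:−1/80640 = -1/80640; ⇒ 3j(2 5 5; -1 -4 5)² = 9/286, sgn -1
B: Δ = 2!·2!·8!/13! = 1/38610; Racah Σ t=0..1: t=0:+1/1440 t=1:−1/1152 = -1/5760; ⇒ 3j(2 5 5; 1 0 -1)² = 1/858, sgn -1
I_A²/I_B² = (9/286)/(1/858) = 27/1

27/1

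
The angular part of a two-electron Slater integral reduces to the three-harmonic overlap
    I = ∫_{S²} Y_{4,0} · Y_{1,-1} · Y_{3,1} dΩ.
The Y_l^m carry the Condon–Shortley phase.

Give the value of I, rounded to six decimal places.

Rules hold: Σm=0, L=8 even, 3≤3≤5.
N = 9·3·7 = 189
Δ = 2!·6!·0!/9! = 1/252
Racah Σ t=1..1: t=1:−1/36 = -1/36
⇒ 3j(4 1 3; 0 0 0)² = 4/63, sgn +1
Racah Σ t=0..0: t=0:+1/96 = 1/96
⇒ 3j(4 1 3; 0 -1 1)² = 1/42, sgn +1
4πI² = N·(3j₀)²·(3jₘ)² = 2/7
I = +1·√(0.285714/4π) = 0.15078601

0.150786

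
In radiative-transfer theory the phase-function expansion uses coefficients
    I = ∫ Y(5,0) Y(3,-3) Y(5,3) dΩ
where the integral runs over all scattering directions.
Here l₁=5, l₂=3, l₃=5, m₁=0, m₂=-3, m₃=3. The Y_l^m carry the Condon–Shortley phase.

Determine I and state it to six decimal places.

0.000000

l₁+l₂+l₃=13 is odd: 3j(l;000)=0 ⇒ I=0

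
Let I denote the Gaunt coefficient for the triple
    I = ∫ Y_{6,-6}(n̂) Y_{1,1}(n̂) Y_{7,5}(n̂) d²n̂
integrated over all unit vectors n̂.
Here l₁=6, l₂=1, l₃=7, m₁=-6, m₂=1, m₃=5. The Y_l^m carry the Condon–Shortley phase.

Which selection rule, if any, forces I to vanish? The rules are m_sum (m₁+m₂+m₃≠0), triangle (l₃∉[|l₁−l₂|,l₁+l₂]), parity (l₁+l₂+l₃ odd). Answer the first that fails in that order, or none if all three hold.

none

m₁+m₂+m₃ = -6 + 1 + 5 = 0  ✓
triangle: |6−1|=5 ≤ l₃=7 ≤ 6+1=7  ✓
parity: l₁+l₂+l₃ = 14 is even  ✓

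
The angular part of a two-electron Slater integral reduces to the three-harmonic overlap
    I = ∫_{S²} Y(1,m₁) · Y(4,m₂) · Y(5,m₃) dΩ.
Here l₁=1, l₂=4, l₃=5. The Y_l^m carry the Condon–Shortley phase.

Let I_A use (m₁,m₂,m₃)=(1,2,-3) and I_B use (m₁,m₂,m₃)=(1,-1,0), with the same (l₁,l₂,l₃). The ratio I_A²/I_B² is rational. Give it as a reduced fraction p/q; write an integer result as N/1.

Same 1,4,5: normalisation and zero-m 3j drop out of the ratio.
A: Δ: 0! 2! 8! / 11! → 1/495; sum: t=0:+1/2880 = 1/2880; 3j²(1 4 5; 1 2 -3) = Δ·Π!·Σ² = 28/495  (sign +1)
B: Δ: 0! 2! 8! / 11! → 1/495; sum: t=0:+1/1440 = 1/1440; 3j²(1 4 5; 1 -1 0) = Δ·Π!·Σ² = 2/99  (sign -1)
I_A²/I_B² = (28/495)/(2/99) = 14/5

14/5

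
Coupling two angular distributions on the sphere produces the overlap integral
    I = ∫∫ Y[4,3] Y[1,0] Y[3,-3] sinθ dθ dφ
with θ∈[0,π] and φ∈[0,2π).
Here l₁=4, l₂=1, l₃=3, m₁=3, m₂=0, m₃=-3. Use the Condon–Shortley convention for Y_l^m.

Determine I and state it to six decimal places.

m-sum 0 ✓  L=8 even ✓  3≤3≤5 ✓
Π(2lᵢ+1) = 9×3×7 = 189
triangle coeff Δ(4,1,3) = 1/252
Σ_t [1,1]: t=1:−1/36 = -1/36
(3j)²=4/63 [(4 1 3; 0 0 0)], sign=+1
Σ_t [1,1]: t=1:−1/720 = -1/720
(3j)²=1/36 [(4 1 3; 3 0 -3)], sign=-1
⇒ 4πI² = 1/3
I = (-1)√(1/3/(4π)) = -0.16286750

-0.162868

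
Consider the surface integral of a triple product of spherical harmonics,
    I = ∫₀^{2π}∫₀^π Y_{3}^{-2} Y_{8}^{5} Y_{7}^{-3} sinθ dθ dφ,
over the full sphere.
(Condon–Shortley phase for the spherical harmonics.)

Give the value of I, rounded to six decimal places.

Checks pass: Σm=0; 18 even; l₃=7∈[5,11].
(2·3+1)(2·8+1)(2·7+1) = 1785
Δ: 4! 2! 12! / 19! → 1/5290740
sum: t=1:−1/7257600 t=2:+1/2073600 t=3:−1/7257600 = 1/4838400
3j²(3 8 7; 0 0 0) = Δ·Π!·Σ² = 252/20995  (sign -1)
sum: t=3:−1/87091200 t=4:+1/52254720 = 1/130636800
3j²(3 8 7; -2 5 -3) = Δ·Π!·Σ² = 88/20349  (sign +1)
combine: 4πI² = 1785·252/20995·88/20349 = 7392/79781
take √, sign -1: I = -0.08586700

-0.085867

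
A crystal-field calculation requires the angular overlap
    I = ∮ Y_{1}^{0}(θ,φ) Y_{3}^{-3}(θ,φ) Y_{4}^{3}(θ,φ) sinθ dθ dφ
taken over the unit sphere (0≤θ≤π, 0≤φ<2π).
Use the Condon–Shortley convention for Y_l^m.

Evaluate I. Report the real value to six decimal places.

-0.162868

m-sum 0 ✓  L=8 even ✓  2≤4≤4 ✓
Π(2lᵢ+1) = 3×7×9 = 189
triangle coeff Δ(1,3,4) = 1/252
Σ_t [0,0]: t=0:+1/36 = 1/36
(3j)²=4/63 [(1 3 4; 0 0 0)], sign=+1
Σ_t [0,0]: t=0:+1/720 = 1/720
(3j)²=1/36 [(1 3 4; 0 -3 3)], sign=-1
⇒ 4πI² = 1/3
I = (-1)√(1/3/(4π)) = -0.16286750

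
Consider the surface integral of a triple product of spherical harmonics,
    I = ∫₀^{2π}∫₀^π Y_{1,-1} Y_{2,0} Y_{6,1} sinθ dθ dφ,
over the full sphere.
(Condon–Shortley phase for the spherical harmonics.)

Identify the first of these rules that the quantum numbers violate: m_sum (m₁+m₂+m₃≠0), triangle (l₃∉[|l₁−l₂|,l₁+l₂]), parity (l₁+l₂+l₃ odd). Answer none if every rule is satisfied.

Σmᵢ = 0  ✓
l₃∈[|l₁−l₂|,l₁+l₂]=[1,3], have l₃=6  ✗
Σlᵢ = 9 ⇒ odd

triangle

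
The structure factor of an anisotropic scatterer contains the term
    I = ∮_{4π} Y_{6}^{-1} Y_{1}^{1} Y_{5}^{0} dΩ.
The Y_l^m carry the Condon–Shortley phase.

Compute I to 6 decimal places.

-0.187239

Rules hold: Σm=0, L=12 even, 5≤5≤7.
N = 13·3·11 = 429
Δ = 2!·10!·0!/13! = 1/858
Racah Σ t=1..1: t=1:−1/14400 = -1/14400
⇒ 3j(6 1 5; 0 0 0)² = 6/143, sgn +1
Racah Σ t=2..2: t=2:+1/28800 = 1/28800
⇒ 3j(6 1 5; -1 1 0)² = 7/286, sgn -1
4πI² = N·(3j₀)²·(3jₘ)² = 63/143
I = -1·√(0.440559/4π) = -0.18723944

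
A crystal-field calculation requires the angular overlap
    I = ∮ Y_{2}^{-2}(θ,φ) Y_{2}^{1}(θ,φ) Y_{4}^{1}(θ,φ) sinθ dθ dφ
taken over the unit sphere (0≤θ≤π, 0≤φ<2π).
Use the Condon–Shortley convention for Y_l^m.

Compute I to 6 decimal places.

-0.090112

Rules hold: Σm=0, L=8 even, 0≤4≤4.
N = 5·5·9 = 225
Δ = 0!·4!·4!/9! = 1/630
Racah Σ t=0..0: t=0:+1/16 = 1/16
⇒ 3j(2 2 4; 0 0 0)² = 2/35, sgn +1
Racah Σ t=0..0: t=0:+1/144 = 1/144
⇒ 3j(2 2 4; -2 1 1)² = 1/126, sgn -1
4πI² = N·(3j₀)²·(3jₘ)² = 5/49
I = -1·√(0.102041/4π) = -0.09011188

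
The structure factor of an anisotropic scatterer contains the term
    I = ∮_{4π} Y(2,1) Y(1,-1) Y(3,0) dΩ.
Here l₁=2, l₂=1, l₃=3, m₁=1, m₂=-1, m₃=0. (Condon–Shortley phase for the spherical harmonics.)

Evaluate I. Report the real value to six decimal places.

Rules hold: Σm=0, L=6 even, 1≤3≤3.
N = 5·3·7 = 105
Δ = 0!·4!·2!/7! = 1/105
Racah Σ t=0..0: t=0:+1/4 = 1/4
⇒ 3j(2 1 3; 0 0 0)² = 3/35, sgn -1
Racah Σ t=0..0: t=0:+1/12 = 1/12
⇒ 3j(2 1 3; 1 -1 0)² = 1/35, sgn -1
4πI² = N·(3j₀)²·(3jₘ)² = 9/35
I = +1·√(0.257143/4π) = 0.14304817

0.143048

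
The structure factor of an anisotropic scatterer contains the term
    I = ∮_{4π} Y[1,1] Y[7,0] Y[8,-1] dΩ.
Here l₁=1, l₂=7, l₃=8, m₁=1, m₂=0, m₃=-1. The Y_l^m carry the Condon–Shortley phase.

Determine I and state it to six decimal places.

-0.183585

Rules hold: Σm=0, L=16 even, 6≤8≤8.
N = 3·15·17 = 765
Δ = 0!·2!·14!/17! = 1/2040
Racah Σ t=0..0: t=0:+1/25401600 = 1/25401600
⇒ 3j(1 7 8; 0 0 0)² = 8/255, sgn +1
Racah Σ t=0..0: t=0:+1/50803200 = 1/50803200
⇒ 3j(1 7 8; 1 0 -1)² = 3/170, sgn -1
4πI² = N·(3j₀)²·(3jₘ)² = 36/85
I = -1·√(0.423529/4π) = -0.18358486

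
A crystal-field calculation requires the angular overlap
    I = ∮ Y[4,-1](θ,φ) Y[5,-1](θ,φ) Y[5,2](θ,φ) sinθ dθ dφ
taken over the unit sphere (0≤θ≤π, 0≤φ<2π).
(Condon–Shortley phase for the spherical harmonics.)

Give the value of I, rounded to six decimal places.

m-sum 0 ✓  L=14 even ✓  1≤5≤9 ✓
Π(2lᵢ+1) = 9×11×11 = 1089
triangle coeff Δ(4,5,5) = 1/3153150
Σ_t [0,4]: t=0:+1/69120 t=1:−1/1728 t=2:+1/576 t=3:−1/1728 t=4:+1/69120 = 7/11520
(3j)²=2/143 [(4 5 5; 0 0 0)], sign=-1
Σ_t [1,4]: t=1:−1/5184 t=2:+1/1152 t=3:−1/2880 t=4:+1/103680 = 7/20736
(3j)²=35/2574 [(4 5 5; -1 -1 2)], sign=-1
⇒ 4πI² = 35/169
I = (+1)√(35/169/(4π)) = 0.12837656

0.128377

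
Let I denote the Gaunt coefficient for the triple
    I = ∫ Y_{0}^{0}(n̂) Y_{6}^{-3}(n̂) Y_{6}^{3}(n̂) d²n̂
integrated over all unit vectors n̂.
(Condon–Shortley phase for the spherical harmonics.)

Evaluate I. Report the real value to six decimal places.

-0.282095

m-sum 0 ✓  L=12 even ✓  6≤6≤6 ✓
Π(2lᵢ+1) = 1×13×13 = 169
triangle coeff Δ(0,6,6) = 1/13
Σ_t [0,0]: t=0:+1/518400 = 1/518400
(3j)²=1/13 [(0 6 6; 0 0 0)], sign=+1
Σ_t [0,0]: t=0:+1/2177280 = 1/2177280
(3j)²=1/13 [(0 6 6; 0 -3 3)], sign=-1
⇒ 4πI² = 1/1
I = (-1)√(1/1/(4π)) = -0.28209479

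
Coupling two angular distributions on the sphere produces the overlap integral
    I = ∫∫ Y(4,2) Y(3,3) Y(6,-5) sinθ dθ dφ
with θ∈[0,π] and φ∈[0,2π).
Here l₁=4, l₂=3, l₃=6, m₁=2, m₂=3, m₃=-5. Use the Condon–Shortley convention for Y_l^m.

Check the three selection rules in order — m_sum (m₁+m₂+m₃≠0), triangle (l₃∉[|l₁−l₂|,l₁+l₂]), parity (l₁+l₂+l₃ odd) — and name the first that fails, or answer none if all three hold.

parity

azimuthal sum: 2 + 3 − 5 = 0  ✓
1 ≤ 6 ≤ 7 (triangle on l)  ✓
L = 4 + 3 + 6 = 13 (odd)  ✗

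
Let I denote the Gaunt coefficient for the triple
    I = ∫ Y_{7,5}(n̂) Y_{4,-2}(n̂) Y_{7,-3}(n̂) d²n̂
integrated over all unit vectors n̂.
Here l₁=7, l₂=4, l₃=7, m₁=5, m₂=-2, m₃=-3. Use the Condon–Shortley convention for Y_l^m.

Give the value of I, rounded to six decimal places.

Rules hold: Σm=0, L=18 even, 3≤7≤11.
N = 15·9·15 = 2025
Δ = 4!·10!·4!/19! = 1/58198140
Racah Σ t=0..4: t=0:+1/17418240 t=1:−1/622080 t=2:+1/230400 t=3:−1/622080 t=4:+1/17418240 = 1/806400
⇒ 3j(7 4 7; 0 0 0)² = 2268/230945, sgn -1
Racah Σ t=0..2: t=0:+1/7741440 t=1:−1/13063680 t=2:+1/348364800 = 29/522547200
⇒ 3j(7 4 7; 5 -2 -3)² = 1682/264537, sgn +1
4πI² = N·(3j₀)²·(3jₘ)² = 24523560/193947611
I = -1·√(0.126444/4π) = -0.10031009

-0.100310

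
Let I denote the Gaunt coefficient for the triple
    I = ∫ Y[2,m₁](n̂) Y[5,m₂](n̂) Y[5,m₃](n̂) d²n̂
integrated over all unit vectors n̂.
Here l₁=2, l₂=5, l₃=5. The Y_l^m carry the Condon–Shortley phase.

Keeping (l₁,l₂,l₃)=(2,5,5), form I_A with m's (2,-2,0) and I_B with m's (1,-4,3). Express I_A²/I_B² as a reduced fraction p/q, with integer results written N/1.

Shared (l₁,l₂,l₃)=(2,5,5): N and (l;000)² cancel in I_A²/I_B².
A: Δ = 2!·2!·8!/13! = 1/38610; Racah Σ t=0..0: t=0:+1/2880 = 1/2880; ⇒ 3j(2 5 5; 2 -2 0)² = 14/429, sgn -1
B: Δ = 2!·2!·8!/13! = 1/38610; Racah Σ t=0..1: t=0:+1/10080 t=1:−1/80640 = 1/11520; ⇒ 3j(2 5 5; 1 -4 3)² = 49/1430, sgn +1
I_A²/I_B² = (14/429)/(49/1430) = 20/21

20/21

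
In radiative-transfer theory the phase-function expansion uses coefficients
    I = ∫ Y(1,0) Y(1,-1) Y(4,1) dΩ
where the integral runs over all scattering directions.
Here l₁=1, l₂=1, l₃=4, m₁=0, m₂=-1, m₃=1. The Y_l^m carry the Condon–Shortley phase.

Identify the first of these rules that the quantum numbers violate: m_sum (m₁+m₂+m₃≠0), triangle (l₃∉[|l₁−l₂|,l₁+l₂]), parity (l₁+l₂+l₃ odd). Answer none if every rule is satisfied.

m₁+m₂+m₃ = 0 − 1 + 1 = 0  ✓
triangle: |1−1|=0 ≤ l₃=4 ≤ 1+1=2  ✗
parity: l₁+l₂+l₃ = 6 is even

triangle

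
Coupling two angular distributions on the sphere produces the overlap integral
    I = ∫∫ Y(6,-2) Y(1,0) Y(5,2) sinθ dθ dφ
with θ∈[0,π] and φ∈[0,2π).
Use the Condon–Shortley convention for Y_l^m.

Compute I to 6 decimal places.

0.231133

Rules hold: Σm=0, L=12 even, 5≤5≤7.
N = 13·3·11 = 429
Δ = 2!·10!·0!/13! = 1/858
Racah Σ t=1..1: t=1:−1/14400 = -1/14400
⇒ 3j(6 1 5; 0 0 0)² = 6/143, sgn +1
Racah Σ t=1..1: t=1:−1/30240 = -1/30240
⇒ 3j(6 1 5; -2 0 2)² = 16/429, sgn +1
4πI² = N·(3j₀)²·(3jₘ)² = 96/143
I = +1·√(0.671329/4π) = 0.23113338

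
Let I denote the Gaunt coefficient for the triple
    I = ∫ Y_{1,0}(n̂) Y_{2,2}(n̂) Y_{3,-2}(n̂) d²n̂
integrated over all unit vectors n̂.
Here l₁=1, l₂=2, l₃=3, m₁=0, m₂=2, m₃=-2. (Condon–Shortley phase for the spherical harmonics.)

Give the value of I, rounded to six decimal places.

0.184674

m-sum 0 ✓  L=6 even ✓  1≤3≤3 ✓
Π(2lᵢ+1) = 3×5×7 = 105
triangle coeff Δ(1,2,3) = 1/105
Σ_t [0,0]: t=0:+1/4 = 1/4
(3j)²=3/35 [(1 2 3; 0 0 0)], sign=-1
Σ_t [0,0]: t=0:+1/24 = 1/24
(3j)²=1/21 [(1 2 3; 0 2 -2)], sign=-1
⇒ 4πI² = 3/7
I = (+1)√(3/7/(4π)) = 0.18467439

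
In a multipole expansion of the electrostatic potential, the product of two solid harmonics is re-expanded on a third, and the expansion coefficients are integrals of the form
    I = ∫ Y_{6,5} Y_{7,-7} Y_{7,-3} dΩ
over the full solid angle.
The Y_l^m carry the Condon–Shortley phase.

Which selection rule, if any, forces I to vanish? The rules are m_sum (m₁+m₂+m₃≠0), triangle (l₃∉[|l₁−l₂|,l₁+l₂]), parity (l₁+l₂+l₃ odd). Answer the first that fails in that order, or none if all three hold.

m₁+m₂+m₃ = 5 − 7 − 3 = -5  ✗
triangle: |6−7|=1 ≤ l₃=7 ≤ 6+7=13
parity: l₁+l₂+l₃ = 20 is even

m_sum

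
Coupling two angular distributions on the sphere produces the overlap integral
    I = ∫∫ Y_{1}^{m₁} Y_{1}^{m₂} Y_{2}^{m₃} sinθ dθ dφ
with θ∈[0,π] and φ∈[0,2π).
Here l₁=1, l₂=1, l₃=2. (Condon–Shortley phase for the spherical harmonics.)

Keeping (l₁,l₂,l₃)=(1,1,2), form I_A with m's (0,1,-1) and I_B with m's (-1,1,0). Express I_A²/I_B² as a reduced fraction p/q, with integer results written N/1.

Shared (l₁,l₂,l₃)=(1,1,2): N and (l;000)² cancel in I_A²/I_B².
A: Δ = 0!·2!·2!/5! = 1/30; Racah Σ t=0..0: t=0:+1/2 = 1/2; ⇒ 3j(1 1 2; 0 1 -1)² = 1/10, sgn -1
B: Δ = 0!·2!·2!/5! = 1/30; Racah Σ t=0..0: t=0:+1/4 = 1/4; ⇒ 3j(1 1 2; -1 1 0)² = 1/30, sgn +1
I_A²/I_B² = (1/10)/(1/30) = 3/1

3/1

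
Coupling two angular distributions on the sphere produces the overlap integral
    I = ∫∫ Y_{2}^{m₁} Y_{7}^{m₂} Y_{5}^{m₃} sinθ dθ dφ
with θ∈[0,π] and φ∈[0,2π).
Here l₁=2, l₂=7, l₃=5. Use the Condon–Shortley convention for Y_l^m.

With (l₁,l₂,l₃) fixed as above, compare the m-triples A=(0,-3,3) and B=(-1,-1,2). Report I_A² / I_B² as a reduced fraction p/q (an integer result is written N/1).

27/16

Same 2,7,5: normalisation and zero-m 3j drop out of the ratio.
A: Δ: 4! 0! 10! / 15! → 1/15015; sum: t=2:+1/322560 = 1/322560; 3j²(2 7 5; 0 -3 3) = Δ·Π!·Σ² = 18/1001  (sign +1)
B: Δ: 4! 0! 10! / 15! → 1/15015; sum: t=3:−1/181440 = -1/181440; 3j²(2 7 5; -1 -1 2) = Δ·Π!·Σ² = 32/3003  (sign +1)
I_A²/I_B² = (18/1001)/(32/3003) = 27/16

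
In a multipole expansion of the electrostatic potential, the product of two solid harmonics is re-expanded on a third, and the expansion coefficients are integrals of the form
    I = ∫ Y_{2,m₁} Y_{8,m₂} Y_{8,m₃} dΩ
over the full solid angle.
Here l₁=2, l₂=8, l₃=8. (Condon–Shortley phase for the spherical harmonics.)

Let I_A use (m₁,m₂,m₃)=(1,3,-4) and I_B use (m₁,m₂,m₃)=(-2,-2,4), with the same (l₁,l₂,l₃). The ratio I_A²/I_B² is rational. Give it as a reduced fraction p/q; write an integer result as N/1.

49/66

l's match ⇒ only the (l;m) 3-j factors differ between A and B.
A: triangle coeff Δ(2,8,8) = 1/348840; Σ_t [0,1]: t=0:+1/479001600 t=1:−1/174182400 = -1/273715200; (3j)²=49/3876 [(2 8 8; 1 3 -4)], sign=-1
B: triangle coeff Δ(2,8,8) = 1/348840; Σ_t [2,2]: t=2:+1/348364800 = 1/348364800; (3j)²=11/646 [(2 8 8; -2 -2 4)], sign=+1
I_A²/I_B² = (49/3876)/(11/646) = 49/66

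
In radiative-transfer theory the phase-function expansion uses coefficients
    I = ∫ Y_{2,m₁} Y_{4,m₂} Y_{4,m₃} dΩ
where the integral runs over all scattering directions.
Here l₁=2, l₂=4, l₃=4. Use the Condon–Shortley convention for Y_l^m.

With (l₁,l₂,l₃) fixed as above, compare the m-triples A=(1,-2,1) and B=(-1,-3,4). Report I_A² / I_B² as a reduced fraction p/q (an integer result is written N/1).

Shared (l₁,l₂,l₃)=(2,4,4): N and (l;000)² cancel in I_A²/I_B².
A: Δ = 2!·2!·6!/11! = 1/13860; Racah Σ t=0..1: t=0:+1/96 t=1:−1/240 = 1/160; ⇒ 3j(2 4 4; 1 -2 1)² = 27/1540, sgn -1
B: Δ = 2!·2!·6!/11! = 1/13860; Racah Σ t=1..1: t=1:−1/1440 = -1/1440; ⇒ 3j(2 4 4; -1 -3 4)² = 7/165, sgn -1
I_A²/I_B² = (27/1540)/(7/165) = 81/196

81/196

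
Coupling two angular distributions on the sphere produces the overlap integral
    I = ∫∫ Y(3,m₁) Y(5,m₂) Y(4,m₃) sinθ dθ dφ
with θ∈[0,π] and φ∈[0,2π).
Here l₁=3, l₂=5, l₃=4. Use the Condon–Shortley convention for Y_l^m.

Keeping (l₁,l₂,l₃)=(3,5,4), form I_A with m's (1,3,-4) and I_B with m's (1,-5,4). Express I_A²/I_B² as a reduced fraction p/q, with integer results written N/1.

4/5

l's match ⇒ only the (l;m) 3-j factors differ between A and B.
A: triangle coeff Δ(3,5,4) = 1/180180; Σ_t [2,2]: t=2:+1/5760 = 1/5760; (3j)²=56/2145 [(3 5 4; 1 3 -4)], sign=+1
B: triangle coeff Δ(3,5,4) = 1/180180; Σ_t [0,0]: t=0:+1/34560 = 1/34560; (3j)²=14/429 [(3 5 4; 1 -5 4)], sign=+1
I_A²/I_B² = (56/2145)/(14/429) = 4/5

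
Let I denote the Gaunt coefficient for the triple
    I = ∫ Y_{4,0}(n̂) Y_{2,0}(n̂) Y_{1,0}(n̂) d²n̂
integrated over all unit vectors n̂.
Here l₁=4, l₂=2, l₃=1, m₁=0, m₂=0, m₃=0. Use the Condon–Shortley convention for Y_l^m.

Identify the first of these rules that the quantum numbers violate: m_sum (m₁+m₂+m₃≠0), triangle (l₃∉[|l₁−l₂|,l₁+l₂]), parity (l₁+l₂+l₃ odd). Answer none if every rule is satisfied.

azimuthal sum: 0 + 0 + 0 = 0  ✓
2 ≤ 1 ≤ 6 (triangle on l)  ✗
L = 4 + 2 + 1 = 7 (odd)

triangle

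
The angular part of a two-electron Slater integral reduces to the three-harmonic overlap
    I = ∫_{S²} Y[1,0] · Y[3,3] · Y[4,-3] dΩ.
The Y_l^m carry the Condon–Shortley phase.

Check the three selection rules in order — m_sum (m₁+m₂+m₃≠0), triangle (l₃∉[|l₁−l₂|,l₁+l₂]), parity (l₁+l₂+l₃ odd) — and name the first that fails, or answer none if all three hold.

none

m₁+m₂+m₃ = 0 + 3 − 3 = 0  ✓
triangle: |1−3|=2 ≤ l₃=4 ≤ 1+3=4  ✓
parity: l₁+l₂+l₃ = 8 is even  ✓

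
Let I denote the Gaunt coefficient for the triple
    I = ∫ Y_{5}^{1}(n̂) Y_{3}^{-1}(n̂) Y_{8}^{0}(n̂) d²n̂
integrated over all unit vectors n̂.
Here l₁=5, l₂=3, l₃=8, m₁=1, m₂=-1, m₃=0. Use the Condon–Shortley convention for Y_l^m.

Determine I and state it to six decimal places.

0.185869

m-sum 0 ✓  L=16 even ✓  2≤8≤8 ✓
Π(2lᵢ+1) = 11×7×17 = 1309
triangle coeff Δ(5,3,8) = 1/136136
Σ_t [0,0]: t=0:+1/518400 = 1/518400
(3j)²=56/2431 [(5 3 8; 0 0 0)], sign=+1
Σ_t [0,0]: t=0:+1/829440 = 1/829440
(3j)²=35/2431 [(5 3 8; 1 -1 0)], sign=+1
⇒ 4πI² = 13720/31603
I = (+1)√(13720/31603/(4π)) = 0.18586943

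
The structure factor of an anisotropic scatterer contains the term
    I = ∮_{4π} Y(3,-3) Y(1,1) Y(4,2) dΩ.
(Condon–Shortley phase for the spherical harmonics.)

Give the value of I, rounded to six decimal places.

m-sum 0 ✓  L=8 even ✓  2≤4≤4 ✓
Π(2lᵢ+1) = 7×3×9 = 189
triangle coeff Δ(3,1,4) = 1/252
Σ_t [0,0]: t=0:+1/36 = 1/36
(3j)²=4/63 [(3 1 4; 0 0 0)], sign=+1
Σ_t [0,0]: t=0:+1/1440 = 1/1440
(3j)²=1/252 [(3 1 4; -3 1 2)], sign=+1
⇒ 4πI² = 1/21
I = (+1)√(1/21/(4π)) = 0.06155813

0.061558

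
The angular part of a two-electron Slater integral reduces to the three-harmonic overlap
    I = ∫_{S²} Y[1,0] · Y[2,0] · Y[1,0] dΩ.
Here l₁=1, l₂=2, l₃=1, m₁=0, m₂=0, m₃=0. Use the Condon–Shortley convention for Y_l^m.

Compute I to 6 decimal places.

Checks pass: Σm=0; 4 even; l₃=1∈[1,3].
(2·1+1)(2·2+1)(2·1+1) = 45
Δ: 2! 0! 2! / 5! → 1/30
sum: t=1:−1/1 = -1/1
3j²(1 2 1; 0 0 0) = Δ·Π!·Σ² = 2/15  (sign +1)
(m-triple is (0,0,0) — same symbol as above.)
combine: 4πI² = 45·2/15·2/15 = 4/5
take √, sign +1: I = 0.25231325

0.252313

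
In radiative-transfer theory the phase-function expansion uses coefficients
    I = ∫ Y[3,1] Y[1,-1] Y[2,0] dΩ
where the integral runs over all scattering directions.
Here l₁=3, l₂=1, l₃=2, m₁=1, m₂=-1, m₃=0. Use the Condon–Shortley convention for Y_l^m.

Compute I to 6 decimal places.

m-sum 0 ✓  L=6 even ✓  2≤2≤4 ✓
Π(2lᵢ+1) = 7×3×5 = 105
triangle coeff Δ(3,1,2) = 1/105
Σ_t [1,1]: t=1:−1/4 = -1/4
(3j)²=3/35 [(3 1 2; 0 0 0)], sign=-1
Σ_t [0,0]: t=0:+1/8 = 1/8
(3j)²=2/35 [(3 1 2; 1 -1 0)], sign=+1
⇒ 4πI² = 18/35
I = (-1)√(18/35/(4π)) = -0.20230066

-0.202301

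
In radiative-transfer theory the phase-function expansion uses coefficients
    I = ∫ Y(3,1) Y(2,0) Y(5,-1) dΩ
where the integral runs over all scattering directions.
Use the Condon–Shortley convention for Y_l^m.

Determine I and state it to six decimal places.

m-sum 0 ✓  L=10 even ✓  1≤5≤5 ✓
Π(2lᵢ+1) = 7×5×11 = 385
triangle coeff Δ(3,2,5) = 1/2310
Σ_t [0,0]: t=0:+1/144 = 1/144
(3j)²=10/231 [(3 2 5; 0 0 0)], sign=-1
Σ_t [0,0]: t=0:+1/192 = 1/192
(3j)²=3/77 [(3 2 5; 1 0 -1)], sign=+1
⇒ 4πI² = 50/77
I = (-1)√(50/77/(4π)) = -0.22731846

-0.227318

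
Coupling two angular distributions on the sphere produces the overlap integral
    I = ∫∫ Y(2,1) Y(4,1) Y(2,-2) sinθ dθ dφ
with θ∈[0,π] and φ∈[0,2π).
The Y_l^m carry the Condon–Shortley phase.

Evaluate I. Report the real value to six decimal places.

-0.090112

Checks pass: Σm=0; 8 even; l₃=2∈[2,6].
(2·2+1)(2·4+1)(2·2+1) = 225
Δ: 4! 0! 4! / 9! → 1/630
sum: t=2:+1/16 = 1/16
3j²(2 4 2; 0 0 0) = Δ·Π!·Σ² = 2/35  (sign +1)
sum: t=1:−1/144 = -1/144
3j²(2 4 2; 1 1 -2) = Δ·Π!·Σ² = 1/126  (sign -1)
combine: 4πI² = 225·2/35·1/126 = 5/49
take √, sign -1: I = -0.09011188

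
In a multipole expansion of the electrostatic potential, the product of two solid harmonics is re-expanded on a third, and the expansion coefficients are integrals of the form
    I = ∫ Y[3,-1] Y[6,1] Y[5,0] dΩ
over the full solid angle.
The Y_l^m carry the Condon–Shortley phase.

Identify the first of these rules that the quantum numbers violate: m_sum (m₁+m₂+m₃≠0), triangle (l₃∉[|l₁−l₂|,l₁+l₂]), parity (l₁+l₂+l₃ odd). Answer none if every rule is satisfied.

none

Σmᵢ = 0  ✓
l₃∈[|l₁−l₂|,l₁+l₂]=[3,9], have l₃=5  ✓
Σlᵢ = 14 ⇒ even  ✓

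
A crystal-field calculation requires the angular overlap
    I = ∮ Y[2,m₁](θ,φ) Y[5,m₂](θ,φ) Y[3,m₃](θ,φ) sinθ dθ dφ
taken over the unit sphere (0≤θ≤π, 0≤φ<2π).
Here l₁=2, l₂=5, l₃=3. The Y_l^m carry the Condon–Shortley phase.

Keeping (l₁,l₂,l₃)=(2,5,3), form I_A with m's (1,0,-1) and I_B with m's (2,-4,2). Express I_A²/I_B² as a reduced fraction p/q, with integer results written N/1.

Shared (l₁,l₂,l₃)=(2,5,3): N and (l;000)² cancel in I_A²/I_B².
A: Δ = 4!·0!·6!/11! = 1/2310; Racah Σ t=1..1: t=1:−1/288 = -1/288; ⇒ 3j(2 5 3; 1 0 -1)² = 5/231, sgn -1
B: Δ = 4!·0!·6!/11! = 1/2310; Racah Σ t=0..0: t=0:+1/2880 = 1/2880; ⇒ 3j(2 5 3; 2 -4 2)² = 3/55, sgn -1
I_A²/I_B² = (5/231)/(3/55) = 25/63

25/63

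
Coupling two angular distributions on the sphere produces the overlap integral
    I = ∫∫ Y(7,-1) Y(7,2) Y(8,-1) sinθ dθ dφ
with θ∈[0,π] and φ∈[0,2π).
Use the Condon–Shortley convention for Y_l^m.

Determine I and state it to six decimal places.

Rules hold: Σm=0, L=22 even, 0≤8≤14.
N = 15·15·17 = 3825
Δ = 6!·8!·8!/23! = 1/22086194130
Racah Σ t=0..6: t=0:+1/18289152000 t=1:−1/248832000 t=2:+1/24883200 t=3:−1/11943936 t=4:+1/24883200 t=5:−1/248832000 t=6:+1/18289152000 = -11/975421440
⇒ 3j(7 7 8; 0 0 0)² = 1750/289731, sgn -1
Racah Σ t=1..6: t=1:−1/24385536000 t=2:+1/348364800 t=3:−1/37324800 t=4:+1/19906560 t=5:−1/49766400 t=6:+1/746496000 = 11/1463132160
⇒ 3j(7 7 8; -1 2 -1)² = 4000/676039, sgn -1
4πI² = N·(3j₀)²·(3jₘ)² = 75000000/548653937
I = +1·√(0.136698/4π) = 0.10429811

0.104298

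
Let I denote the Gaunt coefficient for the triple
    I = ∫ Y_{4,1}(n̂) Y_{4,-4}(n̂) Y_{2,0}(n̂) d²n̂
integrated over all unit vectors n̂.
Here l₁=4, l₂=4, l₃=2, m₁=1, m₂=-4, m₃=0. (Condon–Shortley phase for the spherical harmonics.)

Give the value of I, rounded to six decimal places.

1 − 4 + 0 = -3 ≠ 0: azimuthal integral kills it; I = 0

0.000000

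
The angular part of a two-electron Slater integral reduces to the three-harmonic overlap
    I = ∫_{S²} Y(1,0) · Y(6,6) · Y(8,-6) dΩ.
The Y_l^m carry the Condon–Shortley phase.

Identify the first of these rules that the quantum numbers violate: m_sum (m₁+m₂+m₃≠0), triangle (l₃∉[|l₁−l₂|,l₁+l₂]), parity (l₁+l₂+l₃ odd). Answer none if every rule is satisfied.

triangle

Σmᵢ = 0  ✓
l₃∈[|l₁−l₂|,l₁+l₂]=[5,7], have l₃=8  ✗
Σlᵢ = 15 ⇒ odd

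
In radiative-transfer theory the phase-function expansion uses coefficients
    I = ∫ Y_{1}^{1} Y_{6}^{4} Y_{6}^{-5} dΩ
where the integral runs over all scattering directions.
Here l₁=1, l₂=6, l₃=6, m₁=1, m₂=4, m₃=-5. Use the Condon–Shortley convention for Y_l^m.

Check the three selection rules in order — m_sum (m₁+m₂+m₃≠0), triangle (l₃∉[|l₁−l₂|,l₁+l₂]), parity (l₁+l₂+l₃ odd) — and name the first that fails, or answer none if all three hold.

m₁+m₂+m₃ = 1 + 4 − 5 = 0  ✓
triangle: |1−6|=5 ≤ l₃=6 ≤ 1+6=7  ✓
parity: l₁+l₂+l₃ = 13 is odd  ✗

parity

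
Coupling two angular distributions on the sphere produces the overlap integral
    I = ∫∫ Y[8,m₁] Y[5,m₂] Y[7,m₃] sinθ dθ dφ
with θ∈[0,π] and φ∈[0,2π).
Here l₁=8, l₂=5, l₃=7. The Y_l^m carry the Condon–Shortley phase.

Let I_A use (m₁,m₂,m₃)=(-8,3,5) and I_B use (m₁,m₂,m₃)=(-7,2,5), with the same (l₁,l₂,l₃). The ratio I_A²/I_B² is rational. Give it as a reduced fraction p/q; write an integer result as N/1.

Shared (l₁,l₂,l₃)=(8,5,7): N and (l;000)² cancel in I_A²/I_B².
A: Δ = 6!·10!·4!/21! = 1/814773960; Racah Σ t=6..6: t=6:+1/10450944000 = 1/10450944000; ⇒ 3j(8 5 7; -8 3 5)² = 88/4845, sgn +1
B: Δ = 6!·10!·4!/21! = 1/814773960; Racah Σ t=5..6: t=5:−1/1741824000 t=6:+1/1567641600 = 1/15676416000; ⇒ 3j(8 5 7; -7 2 5)² = 11/58140, sgn +1
I_A²/I_B² = (88/4845)/(11/58140) = 96/1

96/1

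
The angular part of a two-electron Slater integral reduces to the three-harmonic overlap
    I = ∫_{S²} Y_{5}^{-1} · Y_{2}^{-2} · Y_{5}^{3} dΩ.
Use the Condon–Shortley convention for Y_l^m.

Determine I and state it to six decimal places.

0.171169

m-sum 0 ✓  L=12 even ✓  3≤5≤7 ✓
Π(2lᵢ+1) = 11×5×11 = 605
triangle coeff Δ(5,2,5) = 1/38610
Σ_t [0,2]: t=0:+1/2880 t=1:−1/576 t=2:+1/2880 = -1/960
(3j)²=10/429 [(5 2 5; 0 0 0)], sign=+1
Σ_t [0,0]: t=0:+1/5760 = 1/5760
(3j)²=56/2145 [(5 2 5; -1 -2 3)], sign=+1
⇒ 4πI² = 560/1521
I = (+1)√(560/1521/(4π)) = 0.17116875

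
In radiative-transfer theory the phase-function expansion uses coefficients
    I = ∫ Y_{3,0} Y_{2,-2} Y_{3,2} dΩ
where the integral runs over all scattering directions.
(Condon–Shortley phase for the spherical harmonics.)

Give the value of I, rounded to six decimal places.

Rules hold: Σm=0, L=8 even, 1≤3≤5.
N = 7·5·7 = 245
Δ = 2!·4!·2!/9! = 1/3780
Racah Σ t=0..2: t=0:+1/24 t=1:−1/4 t=2:+1/24 = -1/6
⇒ 3j(3 2 3; 0 0 0)² = 4/105, sgn +1
Racah Σ t=0..0: t=0:+1/24 = 1/24
⇒ 3j(3 2 3; 0 -2 2)² = 1/21, sgn -1
4πI² = N·(3j₀)²·(3jₘ)² = 4/9
I = -1·√(0.444444/4π) = -0.18806319

-0.188063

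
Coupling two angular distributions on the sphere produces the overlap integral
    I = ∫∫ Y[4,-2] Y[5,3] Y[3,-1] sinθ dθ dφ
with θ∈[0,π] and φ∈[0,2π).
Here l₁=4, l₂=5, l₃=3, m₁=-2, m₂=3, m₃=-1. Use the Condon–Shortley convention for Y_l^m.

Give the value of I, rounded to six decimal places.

-0.144236

m-sum 0 ✓  L=12 even ✓  1≤3≤9 ✓
Π(2lᵢ+1) = 9×11×7 = 693
triangle coeff Δ(4,5,3) = 1/180180
Σ_t [2,4]: t=2:+1/576 t=3:−1/144 t=4:+1/576 = -1/288
(3j)²=20/1001 [(4 5 3; 0 0 0)], sign=+1
Σ_t [4,6]: t=4:+1/2304 t=5:−1/720 t=6:+1/5760 = -1/1280
(3j)²=27/1430 [(4 5 3; -2 3 -1)], sign=-1
⇒ 4πI² = 486/1859
I = (-1)√(486/1859/(4π)) = -0.14423595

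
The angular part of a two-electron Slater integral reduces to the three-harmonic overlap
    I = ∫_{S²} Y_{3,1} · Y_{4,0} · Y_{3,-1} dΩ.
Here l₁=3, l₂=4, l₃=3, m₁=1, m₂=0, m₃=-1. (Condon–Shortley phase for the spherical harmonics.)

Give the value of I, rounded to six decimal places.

Rules hold: Σm=0, L=10 even, 1≤3≤7.
N = 7·9·7 = 441
Δ = 4!·2!·4!/11! = 1/34650
Racah Σ t=1..3: t=1:−1/72 t=2:+1/16 t=3:−1/72 = 5/144
⇒ 3j(3 4 3; 0 0 0)² = 2/77, sgn -1
Racah Σ t=0..2: t=0:+1/1152 t=1:−1/36 t=2:+1/32 = 5/1152
⇒ 3j(3 4 3; 1 0 -1)² = 1/1386, sgn +1
4πI² = N·(3j₀)²·(3jₘ)² = 1/121
I = -1·√(0.00826446/4π) = -0.02564498

-0.025645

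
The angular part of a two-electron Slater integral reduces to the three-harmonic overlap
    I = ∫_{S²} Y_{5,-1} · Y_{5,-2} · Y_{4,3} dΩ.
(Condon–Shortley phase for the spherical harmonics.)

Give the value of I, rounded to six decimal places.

Checks pass: Σm=0; 14 even; l₃=4∈[0,10].
(2·5+1)(2·5+1)(2·4+1) = 1089
Δ: 6! 4! 4! / 15! → 1/3153150
sum: t=1:−1/69120 t=2:+1/1728 t=3:−1/576 t=4:+1/1728 t=5:−1/69120 = -7/11520
3j²(5 5 4; 0 0 0) = Δ·Π!·Σ² = 2/143  (sign -1)
sum: t=2:+1/6912 t=3:−1/5184 = -1/20736
3j²(5 5 4; -1 -2 3) = Δ·Π!·Σ² = 5/2574  (sign +1)
combine: 4πI² = 1089·2/143·5/2574 = 5/169
take √, sign -1: I = -0.04852178

-0.048522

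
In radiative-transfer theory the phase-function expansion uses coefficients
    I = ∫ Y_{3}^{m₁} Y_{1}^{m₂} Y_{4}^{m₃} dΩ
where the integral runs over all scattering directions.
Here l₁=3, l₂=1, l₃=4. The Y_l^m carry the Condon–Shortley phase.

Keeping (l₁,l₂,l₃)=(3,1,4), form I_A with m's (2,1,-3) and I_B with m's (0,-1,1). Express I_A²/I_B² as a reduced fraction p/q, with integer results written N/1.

Shared (l₁,l₂,l₃)=(3,1,4): N and (l;000)² cancel in I_A²/I_B².
A: Δ = 0!·6!·2!/9! = 1/252; Racah Σ t=0..0: t=0:+1/240 = 1/240; ⇒ 3j(3 1 4; 2 1 -3)² = 1/12, sgn -1
B: Δ = 0!·6!·2!/9! = 1/252; Racah Σ t=0..0: t=0:+1/72 = 1/72; ⇒ 3j(3 1 4; 0 -1 1)² = 5/126, sgn -1
I_A²/I_B² = (1/12)/(5/126) = 21/10

21/10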